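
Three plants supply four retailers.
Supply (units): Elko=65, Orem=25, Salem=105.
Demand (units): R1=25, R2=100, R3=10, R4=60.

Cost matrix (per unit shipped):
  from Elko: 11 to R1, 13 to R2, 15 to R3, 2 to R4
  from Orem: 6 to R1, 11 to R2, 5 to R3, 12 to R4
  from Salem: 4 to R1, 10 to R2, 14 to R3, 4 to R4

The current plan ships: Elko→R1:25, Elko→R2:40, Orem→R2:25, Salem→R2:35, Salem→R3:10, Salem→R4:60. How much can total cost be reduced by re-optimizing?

Current plan cost = 25·11 + 40·13 + 25·11 + 35·10 + 10·14 + 60·4 = 1800.
Optimal plan:
  Elko–R2: 5 units
  Elko–R4: 60 units
  Orem–R2: 15 units
  Orem–R3: 10 units
  Salem–R1: 25 units
  Salem–R2: 80 units
Optimal cost = 1300.
Saving = 1800 − 1300 = 500.

500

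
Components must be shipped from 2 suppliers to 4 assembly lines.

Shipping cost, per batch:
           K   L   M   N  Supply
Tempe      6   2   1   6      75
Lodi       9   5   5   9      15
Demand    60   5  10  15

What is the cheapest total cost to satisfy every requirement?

515

Optimal allocation:
  Tempe to K: 45 × 6 = 270
  Tempe to L: 5 × 2 = 10
  Tempe to M: 10 × 1 = 10
  Tempe to N: 15 × 6 = 90
  Lodi to K: 15 × 9 = 135
Total = 270 + 10 + 10 + 90 + 135 = 515.
(Supply check: Tempe ships 75; Lodi ships 15.)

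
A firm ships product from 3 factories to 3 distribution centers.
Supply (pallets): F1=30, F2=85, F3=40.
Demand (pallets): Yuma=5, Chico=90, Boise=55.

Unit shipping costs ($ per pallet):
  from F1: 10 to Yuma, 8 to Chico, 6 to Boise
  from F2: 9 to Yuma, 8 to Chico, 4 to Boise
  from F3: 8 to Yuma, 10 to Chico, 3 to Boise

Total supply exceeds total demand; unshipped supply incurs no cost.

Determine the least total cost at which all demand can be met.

One minimum-cost allocation:
  F1->Chico: 30 × $8 = $240
  F2->Yuma: 5 × $9 = $45
  F2->Chico: 60 × $8 = $480
  F2->Boise: 15 × $4 = $60
  F3->Boise: 40 × $3 = $120
Total = 240 + 45 + 480 + 60 + 120 = $945.

945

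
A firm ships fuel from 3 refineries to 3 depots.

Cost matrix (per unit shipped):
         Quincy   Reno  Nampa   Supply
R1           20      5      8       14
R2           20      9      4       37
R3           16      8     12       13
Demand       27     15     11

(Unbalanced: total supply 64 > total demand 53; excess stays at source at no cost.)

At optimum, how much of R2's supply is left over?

Minimum-cost shipments:
  R1→Reno: 14 × 5 = 70
  R2→Quincy: 14 × 20 = 280
  R2→Reno: 1 × 9 = 9
  R2→Nampa: 11 × 4 = 44
  R3→Quincy: 13 × 16 = 208
Total cost = 611.
R2 ships 26 of its 37, leaving 11.

11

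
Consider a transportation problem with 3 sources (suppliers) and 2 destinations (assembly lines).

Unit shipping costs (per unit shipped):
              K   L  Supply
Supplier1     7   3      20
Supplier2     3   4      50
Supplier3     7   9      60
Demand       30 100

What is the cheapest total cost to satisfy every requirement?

A cheapest plan:
  Supplier1->L: 20 × 3 = 60
  Supplier2->L: 50 × 4 = 200
  Supplier3->K: 30 × 7 = 210
  Supplier3->L: 30 × 9 = 270
Total = 60 + 200 + 210 + 270 = 740.
(Supply check: Supplier1 ships 20; Supplier2 ships 50; Supplier3 ships 60.)

740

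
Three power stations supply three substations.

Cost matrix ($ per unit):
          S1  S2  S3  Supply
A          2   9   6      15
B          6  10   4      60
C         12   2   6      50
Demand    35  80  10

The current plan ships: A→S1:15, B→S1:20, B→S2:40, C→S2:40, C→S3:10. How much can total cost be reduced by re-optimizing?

100

Current plan cost = 15·2 + 20·6 + 40·10 + 40·2 + 10·6 = $690.
Optimal plan:
  A–S1: 15 × $2 = $30
  B–S1: 20 × $6 = $120
  B–S2: 30 × $10 = $300
  B–S3: 10 × $4 = $40
  C–S2: 50 × $2 = $100
Optimal cost = $590.
Saving = 690 − 590 = $100.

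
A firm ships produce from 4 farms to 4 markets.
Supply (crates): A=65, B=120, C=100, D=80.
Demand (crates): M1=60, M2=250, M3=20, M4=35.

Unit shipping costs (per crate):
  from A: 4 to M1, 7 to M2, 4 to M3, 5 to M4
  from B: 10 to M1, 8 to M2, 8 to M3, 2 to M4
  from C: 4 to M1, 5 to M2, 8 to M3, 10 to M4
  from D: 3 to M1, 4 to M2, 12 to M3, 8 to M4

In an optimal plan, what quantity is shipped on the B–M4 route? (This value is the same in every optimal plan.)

Optimal shipments:
  A to M1: 45 × 4 = 180
  A to M3: 20 × 4 = 80
  B to M2: 85 × 8 = 680
  B to M4: 35 × 2 = 70
  C to M1: 15 × 4 = 60
  C to M2: 85 × 5 = 425
  D to M2: 80 × 4 = 320
Total cost = 1815.
So B→M4 carries 35 crates.

35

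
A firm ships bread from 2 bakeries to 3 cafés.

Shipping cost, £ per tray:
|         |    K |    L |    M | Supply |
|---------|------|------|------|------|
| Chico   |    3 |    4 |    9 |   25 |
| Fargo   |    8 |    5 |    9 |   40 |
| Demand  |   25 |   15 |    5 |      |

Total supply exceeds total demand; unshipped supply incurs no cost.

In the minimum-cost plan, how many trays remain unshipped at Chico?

Minimum-cost shipments:
  Chico→K: 25 trays
  Fargo→L: 15 trays
  Fargo→M: 5 trays
Total cost = £195.
Chico ships 25 of its 25, leaving 0.

0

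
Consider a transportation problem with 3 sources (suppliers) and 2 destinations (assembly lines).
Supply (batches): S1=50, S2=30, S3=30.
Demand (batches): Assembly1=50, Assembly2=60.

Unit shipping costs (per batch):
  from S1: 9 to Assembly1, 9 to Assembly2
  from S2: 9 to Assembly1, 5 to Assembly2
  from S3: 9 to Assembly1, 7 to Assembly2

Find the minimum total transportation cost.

810

One minimum-cost allocation:
  S1 to Assembly1: 50 × 9 = 450
  S2 to Assembly2: 30 × 5 = 150
  S3 to Assembly2: 30 × 7 = 210
Total = 450 + 150 + 210 = 810.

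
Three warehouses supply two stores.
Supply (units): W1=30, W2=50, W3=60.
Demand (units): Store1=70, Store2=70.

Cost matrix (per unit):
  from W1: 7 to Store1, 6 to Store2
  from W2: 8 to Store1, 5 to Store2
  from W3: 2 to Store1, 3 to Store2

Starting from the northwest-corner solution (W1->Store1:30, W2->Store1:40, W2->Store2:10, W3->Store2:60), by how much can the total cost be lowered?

Current plan cost = 30·7 + 40·8 + 10·5 + 60·3 = 760.
Optimal plan:
  W1 to Store1: 10 units
  W1 to Store2: 20 units
  W2 to Store2: 50 units
  W3 to Store1: 60 units
Optimal cost = 560.
Saving = 760 − 560 = 200.

200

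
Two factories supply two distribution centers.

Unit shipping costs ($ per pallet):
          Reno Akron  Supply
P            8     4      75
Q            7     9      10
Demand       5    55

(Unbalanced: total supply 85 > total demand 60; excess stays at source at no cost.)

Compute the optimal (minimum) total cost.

255

One minimum-cost allocation:
  P→Akron: 55 × $4 = $220
  Q→Reno: 5 × $7 = $35
Total = 220 + 35 = $255.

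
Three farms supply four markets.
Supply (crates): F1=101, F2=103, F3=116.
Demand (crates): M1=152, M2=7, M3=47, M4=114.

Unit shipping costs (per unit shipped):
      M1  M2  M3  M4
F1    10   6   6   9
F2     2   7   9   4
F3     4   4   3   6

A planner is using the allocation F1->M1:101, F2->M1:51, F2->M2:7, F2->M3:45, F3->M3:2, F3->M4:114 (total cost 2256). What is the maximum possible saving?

705

Current plan cost = 101·10 + 51·2 + 7·7 + 45·9 + 2·3 + 114·6 = 2256.
Optimal plan:
  F1 to M2: 7 × 6 = 42
  F1 to M4: 94 × 9 = 846
  F2 to M1: 83 × 2 = 166
  F2 to M4: 20 × 4 = 80
  F3 to M1: 69 × 4 = 276
  F3 to M3: 47 × 3 = 141
Optimal cost = 1551.
Saving = 2256 − 1551 = 705.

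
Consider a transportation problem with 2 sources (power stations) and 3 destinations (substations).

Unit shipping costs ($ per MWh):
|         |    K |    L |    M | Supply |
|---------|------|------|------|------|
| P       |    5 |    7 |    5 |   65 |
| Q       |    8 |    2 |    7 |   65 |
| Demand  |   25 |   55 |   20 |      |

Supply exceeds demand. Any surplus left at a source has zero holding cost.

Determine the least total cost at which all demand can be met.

A cheapest plan:
  P–K: 25 × $5 = $125
  P–M: 20 × $5 = $100
  Q–L: 55 × $2 = $110
Total = 125 + 100 + 110 = $335.

335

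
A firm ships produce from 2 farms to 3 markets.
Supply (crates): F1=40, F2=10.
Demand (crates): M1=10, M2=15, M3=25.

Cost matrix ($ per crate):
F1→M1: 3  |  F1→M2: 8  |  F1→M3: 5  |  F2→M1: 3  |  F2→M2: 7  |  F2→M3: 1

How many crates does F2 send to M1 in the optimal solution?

Optimal shipments:
  F1→M1: 10 × $3 = $30
  F1→M2: 15 × $8 = $120
  F1→M3: 15 × $5 = $75
  F2→M3: 10 × $1 = $10
Total cost = $235.
The route F2→M1 is not used.

0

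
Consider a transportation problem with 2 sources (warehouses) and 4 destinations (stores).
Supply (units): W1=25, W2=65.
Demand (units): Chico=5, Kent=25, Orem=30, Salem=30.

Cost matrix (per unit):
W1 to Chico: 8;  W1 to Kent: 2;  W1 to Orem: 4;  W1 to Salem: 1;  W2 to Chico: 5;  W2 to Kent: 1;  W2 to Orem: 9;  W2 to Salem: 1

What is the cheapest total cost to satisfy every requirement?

225

One minimum-cost allocation:
  W1→Orem: 25 × 4 = 100
  W2→Chico: 5 × 5 = 25
  W2→Kent: 25 × 1 = 25
  W2→Orem: 5 × 9 = 45
  W2→Salem: 30 × 1 = 30
Total = 100 + 25 + 25 + 45 + 30 = 225.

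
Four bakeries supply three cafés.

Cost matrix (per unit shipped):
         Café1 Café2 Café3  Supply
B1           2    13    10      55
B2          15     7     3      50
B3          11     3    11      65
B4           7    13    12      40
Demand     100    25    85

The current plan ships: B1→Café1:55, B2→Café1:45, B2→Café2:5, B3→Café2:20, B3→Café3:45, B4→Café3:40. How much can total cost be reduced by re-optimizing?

Current plan cost = 55·2 + 45·15 + 5·7 + 20·3 + 45·11 + 40·12 = 1855.
Optimal plan:
  B1->Café1: 55 × 2 = 110
  B2->Café3: 50 × 3 = 150
  B3->Café1: 5 × 11 = 55
  B3->Café2: 25 × 3 = 75
  B3->Café3: 35 × 11 = 385
  B4->Café1: 40 × 7 = 280
Optimal cost = 1055.
Saving = 1855 − 1055 = 800.

800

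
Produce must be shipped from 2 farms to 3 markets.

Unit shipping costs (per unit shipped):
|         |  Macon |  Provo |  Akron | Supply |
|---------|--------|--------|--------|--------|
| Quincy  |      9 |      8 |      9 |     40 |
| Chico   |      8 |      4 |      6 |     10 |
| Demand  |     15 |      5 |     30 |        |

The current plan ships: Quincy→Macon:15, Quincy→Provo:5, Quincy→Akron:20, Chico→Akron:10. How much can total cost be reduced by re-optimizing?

5

Current plan cost = 15·9 + 5·8 + 20·9 + 10·6 = 415.
Optimal plan:
  Quincy→Macon: 15 crates
  Quincy→Akron: 25 crates
  Chico→Provo: 5 crates
  Chico→Akron: 5 crates
Optimal cost = 410.
Saving = 415 − 410 = 5.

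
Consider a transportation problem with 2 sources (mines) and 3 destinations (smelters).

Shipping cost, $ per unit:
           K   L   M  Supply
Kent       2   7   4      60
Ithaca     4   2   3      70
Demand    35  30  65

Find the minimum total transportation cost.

350

One minimum-cost allocation:
  Kent→K: 35 × $2 = $70
  Kent→M: 25 × $4 = $100
  Ithaca→L: 30 × $2 = $60
  Ithaca→M: 40 × $3 = $120
Total = 70 + 100 + 60 + 120 = $350.
(Supply check: Kent ships 60; Ithaca ships 70.)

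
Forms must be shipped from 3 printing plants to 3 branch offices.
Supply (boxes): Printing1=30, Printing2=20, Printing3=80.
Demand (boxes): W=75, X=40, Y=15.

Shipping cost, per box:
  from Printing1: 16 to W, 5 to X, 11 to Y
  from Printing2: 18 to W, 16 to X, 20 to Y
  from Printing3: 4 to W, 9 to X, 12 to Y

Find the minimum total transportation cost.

870

One minimum-cost allocation:
  Printing1→X: 30 boxes
  Printing2→X: 10 boxes
  Printing2→Y: 10 boxes
  Printing3→W: 75 boxes
  Printing3→Y: 5 boxes
Total cost = 870.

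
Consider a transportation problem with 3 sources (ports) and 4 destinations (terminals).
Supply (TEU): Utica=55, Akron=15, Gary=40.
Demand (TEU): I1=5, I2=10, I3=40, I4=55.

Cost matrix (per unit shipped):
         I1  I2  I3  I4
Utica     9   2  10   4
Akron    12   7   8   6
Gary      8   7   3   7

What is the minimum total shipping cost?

435

A cheapest plan:
  Utica->I1: 5 × 9 = 45
  Utica->I2: 10 × 2 = 20
  Utica->I4: 40 × 4 = 160
  Akron->I4: 15 × 6 = 90
  Gary->I3: 40 × 3 = 120
Total = 45 + 20 + 160 + 90 + 120 = 435.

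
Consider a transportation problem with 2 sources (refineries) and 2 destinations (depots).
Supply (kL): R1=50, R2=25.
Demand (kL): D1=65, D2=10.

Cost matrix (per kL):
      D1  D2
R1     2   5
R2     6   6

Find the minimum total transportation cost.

A cheapest plan:
  R1 to D1: 50 × 2 = 100
  R2 to D1: 15 × 6 = 90
  R2 to D2: 10 × 6 = 60
Total = 100 + 90 + 60 = 250.

250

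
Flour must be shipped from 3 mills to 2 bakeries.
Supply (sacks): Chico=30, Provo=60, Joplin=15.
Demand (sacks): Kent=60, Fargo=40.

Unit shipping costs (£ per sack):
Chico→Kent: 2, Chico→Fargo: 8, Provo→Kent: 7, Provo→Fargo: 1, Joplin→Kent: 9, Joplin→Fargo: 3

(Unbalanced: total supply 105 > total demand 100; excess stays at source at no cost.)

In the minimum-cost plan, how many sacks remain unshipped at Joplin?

An optimal plan:
  Chico→Kent: 30 × £2 = £60
  Provo→Kent: 20 × £7 = £140
  Provo→Fargo: 40 × £1 = £40
  Joplin→Kent: 10 × £9 = £90
Total cost = £330.
Joplin ships 10 of its 15, leaving 5.

5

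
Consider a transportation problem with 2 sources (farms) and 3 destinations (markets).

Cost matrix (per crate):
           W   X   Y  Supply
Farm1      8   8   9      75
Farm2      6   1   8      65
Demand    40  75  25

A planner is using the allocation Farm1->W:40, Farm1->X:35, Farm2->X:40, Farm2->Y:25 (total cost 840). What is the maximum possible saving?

Current plan cost = 40·8 + 35·8 + 40·1 + 25·8 = 840.
Optimal plan:
  Farm1→W: 40 × 8 = 320
  Farm1→X: 10 × 8 = 80
  Farm1→Y: 25 × 9 = 225
  Farm2→X: 65 × 1 = 65
Optimal cost = 690.
Saving = 840 − 690 = 150.

150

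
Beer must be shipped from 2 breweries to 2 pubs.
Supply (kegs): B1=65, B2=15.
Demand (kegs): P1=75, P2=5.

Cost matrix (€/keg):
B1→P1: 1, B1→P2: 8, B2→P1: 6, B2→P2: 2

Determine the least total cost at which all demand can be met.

135

Optimal allocation:
  B1->P1: 65 kegs
  B2->P1: 10 kegs
  B2->P2: 5 kegs
Total cost = €135.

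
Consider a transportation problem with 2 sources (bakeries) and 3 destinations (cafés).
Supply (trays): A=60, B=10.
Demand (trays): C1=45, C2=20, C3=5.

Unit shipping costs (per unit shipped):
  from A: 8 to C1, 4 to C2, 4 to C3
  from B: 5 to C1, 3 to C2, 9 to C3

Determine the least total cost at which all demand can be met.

Optimal allocation:
  A to C1: 35 × 8 = 280
  A to C2: 20 × 4 = 80
  A to C3: 5 × 4 = 20
  B to C1: 10 × 5 = 50
Total = 280 + 80 + 20 + 50 = 430.

430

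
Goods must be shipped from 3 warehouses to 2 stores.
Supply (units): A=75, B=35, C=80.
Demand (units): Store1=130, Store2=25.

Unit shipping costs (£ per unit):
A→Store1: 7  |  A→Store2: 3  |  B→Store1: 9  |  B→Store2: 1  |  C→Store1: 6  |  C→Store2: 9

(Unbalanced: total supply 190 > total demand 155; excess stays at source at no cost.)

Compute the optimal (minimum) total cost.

A cheapest plan:
  A->Store1: 50 units
  B->Store2: 25 units
  C->Store1: 80 units
Total cost = £855.

855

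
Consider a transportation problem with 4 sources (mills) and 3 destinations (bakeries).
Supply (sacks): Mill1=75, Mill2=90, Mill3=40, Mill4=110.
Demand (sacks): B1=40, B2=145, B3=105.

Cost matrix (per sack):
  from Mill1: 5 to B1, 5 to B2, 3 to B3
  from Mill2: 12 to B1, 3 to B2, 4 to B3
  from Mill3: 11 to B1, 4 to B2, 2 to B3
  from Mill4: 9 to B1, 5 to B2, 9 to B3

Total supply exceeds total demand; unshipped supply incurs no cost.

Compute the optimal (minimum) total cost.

Optimal allocation:
  Mill1 to B1: 40 sacks
  Mill1 to B3: 35 sacks
  Mill2 to B2: 60 sacks
  Mill2 to B3: 30 sacks
  Mill3 to B3: 40 sacks
  Mill4 to B2: 85 sacks
Total cost = 1110.
(Supply check: Mill1 ships 75; Mill2 ships 90; Mill3 ships 40; Mill4 ships 85.)

1110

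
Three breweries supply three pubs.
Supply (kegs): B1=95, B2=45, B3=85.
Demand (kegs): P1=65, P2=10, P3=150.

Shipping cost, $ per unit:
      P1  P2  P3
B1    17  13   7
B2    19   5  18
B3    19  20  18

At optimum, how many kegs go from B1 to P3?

95

Optimal shipments:
  B1->P3: 95 × $7 = $665
  B2->P2: 10 × $5 = $50
  B2->P3: 35 × $18 = $630
  B3->P1: 65 × $19 = $1235
  B3->P3: 20 × $18 = $360
Total cost = $2940.
So B1→P3 carries 95 kegs.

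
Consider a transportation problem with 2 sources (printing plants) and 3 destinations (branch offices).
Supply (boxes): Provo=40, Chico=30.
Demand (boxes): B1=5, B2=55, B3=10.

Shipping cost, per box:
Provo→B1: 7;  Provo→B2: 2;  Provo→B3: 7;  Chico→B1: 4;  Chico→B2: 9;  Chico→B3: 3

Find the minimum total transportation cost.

A cheapest plan:
  Provo->B2: 40 × 2 = 80
  Chico->B1: 5 × 4 = 20
  Chico->B2: 15 × 9 = 135
  Chico->B3: 10 × 3 = 30
Total = 80 + 20 + 135 + 30 = 265.
(Supply check: Provo ships 40; Chico ships 30.)

265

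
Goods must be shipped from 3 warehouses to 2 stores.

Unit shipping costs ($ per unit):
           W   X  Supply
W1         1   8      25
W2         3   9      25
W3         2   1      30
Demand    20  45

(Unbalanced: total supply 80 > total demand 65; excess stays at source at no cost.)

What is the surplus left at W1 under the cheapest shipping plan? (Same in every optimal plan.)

Minimum-cost shipments:
  W1->W: 20 units
  W1->X: 5 units
  W2->X: 10 units
  W3->X: 30 units
Total cost = $180.
W1 ships 25 of its 25, leaving 0.

0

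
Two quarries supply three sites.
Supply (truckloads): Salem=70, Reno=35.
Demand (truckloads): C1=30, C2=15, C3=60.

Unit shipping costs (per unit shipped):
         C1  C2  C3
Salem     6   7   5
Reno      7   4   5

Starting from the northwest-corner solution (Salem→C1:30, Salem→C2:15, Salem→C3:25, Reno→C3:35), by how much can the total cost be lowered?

45

Current plan cost = 30·6 + 15·7 + 25·5 + 35·5 = 585.
Optimal plan:
  Salem–C1: 30 × 6 = 180
  Salem–C3: 40 × 5 = 200
  Reno–C2: 15 × 4 = 60
  Reno–C3: 20 × 5 = 100
Optimal cost = 540.
Saving = 585 − 540 = 45.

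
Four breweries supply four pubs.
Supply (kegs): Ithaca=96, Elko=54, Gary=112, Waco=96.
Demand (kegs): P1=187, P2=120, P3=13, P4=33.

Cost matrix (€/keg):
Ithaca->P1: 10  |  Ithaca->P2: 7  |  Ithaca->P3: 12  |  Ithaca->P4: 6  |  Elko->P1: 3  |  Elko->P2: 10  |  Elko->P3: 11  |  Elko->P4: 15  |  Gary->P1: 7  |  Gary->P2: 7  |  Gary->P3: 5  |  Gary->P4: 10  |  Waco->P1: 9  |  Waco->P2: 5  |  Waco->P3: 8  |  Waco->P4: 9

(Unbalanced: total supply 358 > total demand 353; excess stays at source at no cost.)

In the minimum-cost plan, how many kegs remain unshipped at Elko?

An optimal plan:
  Ithaca–P1: 34 × €10 = €340
  Ithaca–P2: 24 × €7 = €168
  Ithaca–P4: 33 × €6 = €198
  Elko–P1: 54 × €3 = €162
  Gary–P1: 99 × €7 = €693
  Gary–P3: 13 × €5 = €65
  Waco–P2: 96 × €5 = €480
Total cost = €2106.
Elko ships 54 of its 54, leaving 0.

0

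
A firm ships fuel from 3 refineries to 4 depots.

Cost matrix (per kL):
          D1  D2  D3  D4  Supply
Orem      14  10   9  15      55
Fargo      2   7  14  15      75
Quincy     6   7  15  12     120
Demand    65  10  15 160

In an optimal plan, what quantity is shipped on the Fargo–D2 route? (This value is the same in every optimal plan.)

Optimal shipments:
  Orem–D3: 15 × 9 = 135
  Orem–D4: 40 × 15 = 600
  Fargo–D1: 65 × 2 = 130
  Fargo–D2: 10 × 7 = 70
  Quincy–D4: 120 × 12 = 1440
Total cost = 2375.
So Fargo→D2 carries 10 kL.

10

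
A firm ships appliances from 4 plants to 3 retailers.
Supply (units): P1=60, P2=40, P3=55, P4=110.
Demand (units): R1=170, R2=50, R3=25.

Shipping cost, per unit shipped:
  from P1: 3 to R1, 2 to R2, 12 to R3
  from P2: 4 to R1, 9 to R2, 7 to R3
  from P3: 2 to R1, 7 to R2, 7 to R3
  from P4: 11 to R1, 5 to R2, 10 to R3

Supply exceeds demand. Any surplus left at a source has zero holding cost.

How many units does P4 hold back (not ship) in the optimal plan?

20

An optimal plan:
  P1→R1: 60 × 3 = 180
  P2→R1: 40 × 4 = 160
  P3→R1: 55 × 2 = 110
  P4→R1: 15 × 11 = 165
  P4→R2: 50 × 5 = 250
  P4→R3: 25 × 10 = 250
Total cost = 1115.
P4 ships 90 of its 110, leaving 20.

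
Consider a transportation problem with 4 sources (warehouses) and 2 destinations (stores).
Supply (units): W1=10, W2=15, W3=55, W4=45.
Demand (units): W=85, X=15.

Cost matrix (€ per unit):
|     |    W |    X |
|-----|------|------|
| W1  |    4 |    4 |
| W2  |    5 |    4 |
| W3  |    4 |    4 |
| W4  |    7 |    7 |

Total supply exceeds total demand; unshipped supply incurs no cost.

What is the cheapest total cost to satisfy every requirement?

A cheapest plan:
  W1->W: 10 × €4 = €40
  W2->X: 15 × €4 = €60
  W3->W: 55 × €4 = €220
  W4->W: 20 × €7 = €140
Total = 40 + 60 + 220 + 140 = €460.
(Supply check: W1 ships 10; W2 ships 15; W3 ships 55; W4 ships 20.)

460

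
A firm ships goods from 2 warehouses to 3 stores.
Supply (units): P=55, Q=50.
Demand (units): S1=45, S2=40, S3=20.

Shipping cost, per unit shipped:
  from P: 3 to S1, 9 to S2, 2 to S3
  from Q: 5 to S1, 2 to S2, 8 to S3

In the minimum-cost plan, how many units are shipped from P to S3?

Solving gives:
  P→S1: 35 × 3 = 105
  P→S3: 20 × 2 = 40
  Q→S1: 10 × 5 = 50
  Q→S2: 40 × 2 = 80
Total cost = 275.
So P→S3 carries 20 units.

20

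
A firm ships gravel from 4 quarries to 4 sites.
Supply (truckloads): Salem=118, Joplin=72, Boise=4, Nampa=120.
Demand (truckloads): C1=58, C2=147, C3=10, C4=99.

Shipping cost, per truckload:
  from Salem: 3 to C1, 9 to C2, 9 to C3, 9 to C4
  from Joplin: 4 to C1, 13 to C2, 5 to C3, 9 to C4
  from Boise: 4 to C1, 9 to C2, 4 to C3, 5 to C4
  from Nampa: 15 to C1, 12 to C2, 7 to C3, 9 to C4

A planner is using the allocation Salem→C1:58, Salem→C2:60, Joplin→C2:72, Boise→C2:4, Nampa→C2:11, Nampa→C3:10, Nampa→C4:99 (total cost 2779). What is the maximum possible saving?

Current plan cost = 58·3 + 60·9 + 72·13 + 4·9 + 11·12 + 10·7 + 99·9 = 2779.
Optimal plan:
  Salem->C2: 118 truckloads
  Joplin->C1: 58 truckloads
  Joplin->C3: 10 truckloads
  Joplin->C4: 4 truckloads
  Boise->C4: 4 truckloads
  Nampa->C2: 29 truckloads
  Nampa->C4: 91 truckloads
Optimal cost = 2567.
Saving = 2779 − 2567 = 212.

212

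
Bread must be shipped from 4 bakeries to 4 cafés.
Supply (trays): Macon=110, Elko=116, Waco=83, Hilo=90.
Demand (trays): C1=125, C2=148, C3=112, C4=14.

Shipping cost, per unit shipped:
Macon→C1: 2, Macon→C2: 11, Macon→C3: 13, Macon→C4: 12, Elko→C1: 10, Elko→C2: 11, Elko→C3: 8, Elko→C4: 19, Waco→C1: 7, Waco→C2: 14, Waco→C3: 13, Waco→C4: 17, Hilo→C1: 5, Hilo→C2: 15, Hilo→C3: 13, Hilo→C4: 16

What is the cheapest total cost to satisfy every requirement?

An optimal shipping plan:
  Macon→C1: 35 trays
  Macon→C2: 61 trays
  Macon→C4: 14 trays
  Elko→C2: 4 trays
  Elko→C3: 112 trays
  Waco→C2: 83 trays
  Hilo→C1: 90 trays
Total cost = 3461.
(Supply check: Macon ships 110; Elko ships 116; Waco ships 83; Hilo ships 90.)

3461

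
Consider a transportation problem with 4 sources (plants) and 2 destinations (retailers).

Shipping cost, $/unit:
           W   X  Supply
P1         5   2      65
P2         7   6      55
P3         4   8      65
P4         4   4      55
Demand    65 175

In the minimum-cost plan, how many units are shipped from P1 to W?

Optimal shipments:
  P1→X: 65 × $2 = $130
  P2→X: 55 × $6 = $330
  P3→W: 65 × $4 = $260
  P4→X: 55 × $4 = $220
Total cost = $940.
The route P1→W is not used.

0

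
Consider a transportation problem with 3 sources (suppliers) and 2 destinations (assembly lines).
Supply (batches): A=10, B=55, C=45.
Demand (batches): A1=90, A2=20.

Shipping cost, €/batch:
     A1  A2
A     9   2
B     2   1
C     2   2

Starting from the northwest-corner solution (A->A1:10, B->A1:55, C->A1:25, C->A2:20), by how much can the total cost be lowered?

Current plan cost = 10·9 + 55·2 + 25·2 + 20·2 = €290.
Optimal plan:
  A–A2: 10 × €2 = €20
  B–A1: 45 × €2 = €90
  B–A2: 10 × €1 = €10
  C–A1: 45 × €2 = €90
Optimal cost = €210.
Saving = 290 − 210 = €80.

80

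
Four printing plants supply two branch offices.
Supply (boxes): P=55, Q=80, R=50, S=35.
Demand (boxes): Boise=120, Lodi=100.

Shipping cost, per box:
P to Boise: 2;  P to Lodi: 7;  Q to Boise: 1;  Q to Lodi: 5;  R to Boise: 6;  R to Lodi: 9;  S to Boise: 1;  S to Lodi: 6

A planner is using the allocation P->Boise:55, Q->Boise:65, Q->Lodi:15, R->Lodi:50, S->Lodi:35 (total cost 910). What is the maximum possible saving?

Current plan cost = 55·2 + 65·1 + 15·5 + 50·9 + 35·6 = 910.
Optimal plan:
  P->Boise: 55 boxes
  Q->Boise: 30 boxes
  Q->Lodi: 50 boxes
  R->Lodi: 50 boxes
  S->Boise: 35 boxes
Optimal cost = 875.
Saving = 910 − 875 = 35.

35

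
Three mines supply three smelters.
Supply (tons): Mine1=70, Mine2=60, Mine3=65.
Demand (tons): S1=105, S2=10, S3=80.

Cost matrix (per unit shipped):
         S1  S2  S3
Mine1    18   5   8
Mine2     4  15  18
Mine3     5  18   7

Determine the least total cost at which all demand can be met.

1135

One minimum-cost allocation:
  Mine1 to S2: 10 × 5 = 50
  Mine1 to S3: 60 × 8 = 480
  Mine2 to S1: 60 × 4 = 240
  Mine3 to S1: 45 × 5 = 225
  Mine3 to S3: 20 × 7 = 140
Total = 50 + 480 + 240 + 225 + 140 = 1135.
(Supply check: Mine1 ships 70; Mine2 ships 60; Mine3 ships 65.)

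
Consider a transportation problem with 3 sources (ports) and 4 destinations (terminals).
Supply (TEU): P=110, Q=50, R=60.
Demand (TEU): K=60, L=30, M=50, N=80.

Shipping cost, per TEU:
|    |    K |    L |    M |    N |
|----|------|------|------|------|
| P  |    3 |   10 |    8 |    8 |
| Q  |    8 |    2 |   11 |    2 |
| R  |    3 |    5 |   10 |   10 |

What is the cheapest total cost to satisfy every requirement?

1070

One minimum-cost allocation:
  P to K: 30 TEU
  P to M: 50 TEU
  P to N: 30 TEU
  Q to N: 50 TEU
  R to K: 30 TEU
  R to L: 30 TEU
Total cost = 1070.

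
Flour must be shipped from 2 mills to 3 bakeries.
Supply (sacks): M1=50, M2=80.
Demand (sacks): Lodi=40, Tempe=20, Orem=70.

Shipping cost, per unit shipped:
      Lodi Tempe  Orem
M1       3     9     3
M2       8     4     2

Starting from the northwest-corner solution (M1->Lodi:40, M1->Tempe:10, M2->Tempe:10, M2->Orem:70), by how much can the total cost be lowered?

Current plan cost = 40·3 + 10·9 + 10·4 + 70·2 = 390.
Optimal plan:
  M1->Lodi: 40 × 3 = 120
  M1->Orem: 10 × 3 = 30
  M2->Tempe: 20 × 4 = 80
  M2->Orem: 60 × 2 = 120
Optimal cost = 350.
Saving = 390 − 350 = 40.

40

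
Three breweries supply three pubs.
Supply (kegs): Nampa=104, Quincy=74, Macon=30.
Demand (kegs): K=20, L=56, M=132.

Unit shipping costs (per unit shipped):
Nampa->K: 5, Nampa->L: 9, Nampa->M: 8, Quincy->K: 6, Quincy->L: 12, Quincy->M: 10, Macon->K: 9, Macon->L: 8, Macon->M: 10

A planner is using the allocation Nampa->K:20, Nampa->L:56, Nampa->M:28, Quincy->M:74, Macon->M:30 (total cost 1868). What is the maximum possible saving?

110

Current plan cost = 20·5 + 56·9 + 28·8 + 74·10 + 30·10 = 1868.
Optimal plan:
  Nampa→L: 26 × 9 = 234
  Nampa→M: 78 × 8 = 624
  Quincy→K: 20 × 6 = 120
  Quincy→M: 54 × 10 = 540
  Macon→L: 30 × 8 = 240
Optimal cost = 1758.
Saving = 1868 − 1758 = 110.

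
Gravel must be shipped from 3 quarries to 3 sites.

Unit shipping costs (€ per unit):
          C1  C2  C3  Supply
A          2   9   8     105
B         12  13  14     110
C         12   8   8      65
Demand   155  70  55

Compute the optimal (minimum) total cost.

2110

A cheapest plan:
  A->C1: 105 truckloads
  B->C1: 50 truckloads
  B->C2: 60 truckloads
  C->C2: 10 truckloads
  C->C3: 55 truckloads
Total cost = €2110.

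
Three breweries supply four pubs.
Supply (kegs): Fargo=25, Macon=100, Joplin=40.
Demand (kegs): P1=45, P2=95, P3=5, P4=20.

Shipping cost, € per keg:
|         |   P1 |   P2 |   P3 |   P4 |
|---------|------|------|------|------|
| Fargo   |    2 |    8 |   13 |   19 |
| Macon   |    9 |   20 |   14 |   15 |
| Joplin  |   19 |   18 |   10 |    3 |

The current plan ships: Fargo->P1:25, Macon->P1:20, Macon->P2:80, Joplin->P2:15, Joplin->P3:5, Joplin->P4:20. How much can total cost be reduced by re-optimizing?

Current plan cost = 25·2 + 20·9 + 80·20 + 15·18 + 5·10 + 20·3 = €2210.
Optimal plan:
  Fargo→P2: 25 × €8 = €200
  Macon→P1: 45 × €9 = €405
  Macon→P2: 55 × €20 = €1100
  Joplin→P2: 15 × €18 = €270
  Joplin→P3: 5 × €10 = €50
  Joplin→P4: 20 × €3 = €60
Optimal cost = €2085.
Saving = 2210 − 2085 = €125.

125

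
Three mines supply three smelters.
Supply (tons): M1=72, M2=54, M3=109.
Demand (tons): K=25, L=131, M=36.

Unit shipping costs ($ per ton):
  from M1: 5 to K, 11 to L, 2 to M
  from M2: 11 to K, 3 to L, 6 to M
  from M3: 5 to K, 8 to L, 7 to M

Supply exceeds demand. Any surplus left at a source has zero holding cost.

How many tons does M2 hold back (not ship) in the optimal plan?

An optimal plan:
  M1–M: 36 tons
  M2–L: 54 tons
  M3–K: 25 tons
  M3–L: 77 tons
Total cost = $975.
M2 ships 54 of its 54, leaving 0.

0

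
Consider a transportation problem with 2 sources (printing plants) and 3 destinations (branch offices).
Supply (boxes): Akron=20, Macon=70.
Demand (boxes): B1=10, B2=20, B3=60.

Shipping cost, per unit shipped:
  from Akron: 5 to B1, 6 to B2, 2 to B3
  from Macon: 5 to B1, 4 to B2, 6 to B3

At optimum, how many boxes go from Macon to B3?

Optimal shipments:
  Akron→B3: 20 × 2 = 40
  Macon→B1: 10 × 5 = 50
  Macon→B2: 20 × 4 = 80
  Macon→B3: 40 × 6 = 240
Total cost = 410.
So Macon→B3 carries 40 boxes.

40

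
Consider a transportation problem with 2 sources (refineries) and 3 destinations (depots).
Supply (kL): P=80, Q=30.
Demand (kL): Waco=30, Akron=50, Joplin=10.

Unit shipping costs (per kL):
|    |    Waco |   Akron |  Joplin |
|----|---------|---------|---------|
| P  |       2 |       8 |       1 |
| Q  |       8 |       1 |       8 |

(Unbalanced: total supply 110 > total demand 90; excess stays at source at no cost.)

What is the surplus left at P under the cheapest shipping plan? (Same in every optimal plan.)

20

An optimal plan:
  P->Waco: 30 × 2 = 60
  P->Akron: 20 × 8 = 160
  P->Joplin: 10 × 1 = 10
  Q->Akron: 30 × 1 = 30
Total cost = 260.
P ships 60 of its 80, leaving 20.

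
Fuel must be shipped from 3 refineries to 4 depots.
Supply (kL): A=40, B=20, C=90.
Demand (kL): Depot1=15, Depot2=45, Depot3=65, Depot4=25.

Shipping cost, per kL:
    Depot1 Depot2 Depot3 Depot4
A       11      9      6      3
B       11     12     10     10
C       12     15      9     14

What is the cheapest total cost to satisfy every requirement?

An optimal shipping plan:
  A to Depot2: 15 kL
  A to Depot4: 25 kL
  B to Depot2: 20 kL
  C to Depot1: 15 kL
  C to Depot2: 10 kL
  C to Depot3: 65 kL
Total cost = 1365.

1365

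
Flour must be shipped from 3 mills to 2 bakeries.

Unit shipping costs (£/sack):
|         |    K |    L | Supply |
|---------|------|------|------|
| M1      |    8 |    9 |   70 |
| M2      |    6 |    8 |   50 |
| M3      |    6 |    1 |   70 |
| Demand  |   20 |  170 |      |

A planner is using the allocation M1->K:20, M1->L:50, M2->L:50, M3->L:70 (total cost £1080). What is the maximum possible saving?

Current plan cost = 20·8 + 50·9 + 50·8 + 70·1 = £1080.
Optimal plan:
  M1 to L: 70 × £9 = £630
  M2 to K: 20 × £6 = £120
  M2 to L: 30 × £8 = £240
  M3 to L: 70 × £1 = £70
Optimal cost = £1060.
Saving = 1080 − 1060 = £20.

20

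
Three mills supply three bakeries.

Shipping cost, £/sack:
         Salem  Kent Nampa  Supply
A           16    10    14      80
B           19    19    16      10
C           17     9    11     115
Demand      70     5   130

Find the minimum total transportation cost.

A cheapest plan:
  A→Salem: 70 × £16 = £1120
  A→Kent: 5 × £10 = £50
  A→Nampa: 5 × £14 = £70
  B→Nampa: 10 × £16 = £160
  C→Nampa: 115 × £11 = £1265
Total = 1120 + 50 + 70 + 160 + 1265 = £2665.
(Supply check: A ships 80; B ships 10; C ships 115.)

2665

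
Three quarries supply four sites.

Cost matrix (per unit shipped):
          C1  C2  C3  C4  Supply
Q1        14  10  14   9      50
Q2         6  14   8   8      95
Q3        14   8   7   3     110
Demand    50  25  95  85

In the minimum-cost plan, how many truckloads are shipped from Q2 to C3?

Optimal shipments:
  Q1 to C2: 25 × 10 = 250
  Q1 to C4: 25 × 9 = 225
  Q2 to C1: 50 × 6 = 300
  Q2 to C3: 45 × 8 = 360
  Q3 to C3: 50 × 7 = 350
  Q3 to C4: 60 × 3 = 180
Total cost = 1665.
So Q2→C3 carries 45 truckloads.

45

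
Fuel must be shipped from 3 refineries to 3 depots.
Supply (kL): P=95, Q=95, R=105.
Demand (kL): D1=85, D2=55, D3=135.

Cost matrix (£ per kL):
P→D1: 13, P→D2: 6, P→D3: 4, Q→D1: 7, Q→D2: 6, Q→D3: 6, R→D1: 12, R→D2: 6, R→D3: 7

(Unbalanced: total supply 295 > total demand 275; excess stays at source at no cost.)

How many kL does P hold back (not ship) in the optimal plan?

0

An optimal plan:
  P->D3: 95 × £4 = £380
  Q->D1: 85 × £7 = £595
  Q->D3: 10 × £6 = £60
  R->D2: 55 × £6 = £330
  R->D3: 30 × £7 = £210
Total cost = £1575.
P ships 95 of its 95, leaving 0.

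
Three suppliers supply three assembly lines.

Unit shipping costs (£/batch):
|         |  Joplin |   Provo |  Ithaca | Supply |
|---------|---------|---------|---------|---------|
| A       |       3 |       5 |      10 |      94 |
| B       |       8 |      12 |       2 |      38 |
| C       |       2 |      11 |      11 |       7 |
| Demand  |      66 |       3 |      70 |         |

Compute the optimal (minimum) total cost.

One minimum-cost allocation:
  A to Joplin: 59 × £3 = £177
  A to Provo: 3 × £5 = £15
  A to Ithaca: 32 × £10 = £320
  B to Ithaca: 38 × £2 = £76
  C to Joplin: 7 × £2 = £14
Total = 177 + 15 + 320 + 76 + 14 = £602.
(Supply check: A ships 94; B ships 38; C ships 7.)

602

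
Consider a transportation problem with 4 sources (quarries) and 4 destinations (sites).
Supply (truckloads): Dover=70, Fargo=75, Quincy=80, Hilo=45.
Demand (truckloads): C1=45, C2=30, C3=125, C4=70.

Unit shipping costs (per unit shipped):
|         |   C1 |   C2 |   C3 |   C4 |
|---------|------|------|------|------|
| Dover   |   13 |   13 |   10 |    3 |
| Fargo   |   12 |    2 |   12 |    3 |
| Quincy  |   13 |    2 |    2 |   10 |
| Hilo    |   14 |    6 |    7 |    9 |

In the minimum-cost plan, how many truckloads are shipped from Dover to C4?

70

The minimum-cost plan:
  Dover->C4: 70 × 3 = 210
  Fargo->C1: 45 × 12 = 540
  Fargo->C2: 30 × 2 = 60
  Quincy->C3: 80 × 2 = 160
  Hilo->C3: 45 × 7 = 315
Total cost = 1285.
So Dover→C4 carries 70 truckloads.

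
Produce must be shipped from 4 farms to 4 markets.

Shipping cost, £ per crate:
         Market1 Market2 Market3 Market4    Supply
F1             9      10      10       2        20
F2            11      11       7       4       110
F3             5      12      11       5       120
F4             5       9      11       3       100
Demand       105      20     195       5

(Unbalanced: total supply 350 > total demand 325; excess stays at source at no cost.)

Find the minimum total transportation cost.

2405

One minimum-cost allocation:
  F1 to Market3: 15 × £10 = £150
  F1 to Market4: 5 × £2 = £10
  F2 to Market3: 110 × £7 = £770
  F3 to Market1: 25 × £5 = £125
  F3 to Market3: 70 × £11 = £770
  F4 to Market1: 80 × £5 = £400
  F4 to Market2: 20 × £9 = £180
Total = 150 + 10 + 770 + 125 + 770 + 400 + 180 = £2405.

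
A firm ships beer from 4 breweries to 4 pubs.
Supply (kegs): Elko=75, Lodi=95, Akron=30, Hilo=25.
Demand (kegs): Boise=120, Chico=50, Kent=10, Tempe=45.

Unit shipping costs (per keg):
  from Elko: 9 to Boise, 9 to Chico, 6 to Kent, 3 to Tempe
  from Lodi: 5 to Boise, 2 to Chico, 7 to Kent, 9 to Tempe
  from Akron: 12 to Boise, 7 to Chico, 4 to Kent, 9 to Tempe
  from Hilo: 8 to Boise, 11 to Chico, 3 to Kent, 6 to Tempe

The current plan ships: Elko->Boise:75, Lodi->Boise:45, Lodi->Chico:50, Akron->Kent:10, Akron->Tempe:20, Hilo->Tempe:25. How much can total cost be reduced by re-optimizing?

Current plan cost = 75·9 + 45·5 + 50·2 + 10·4 + 20·9 + 25·6 = 1370.
Optimal plan:
  Elko->Boise: 30 × 9 = 270
  Elko->Tempe: 45 × 3 = 135
  Lodi->Boise: 65 × 5 = 325
  Lodi->Chico: 30 × 2 = 60
  Akron->Chico: 20 × 7 = 140
  Akron->Kent: 10 × 4 = 40
  Hilo->Boise: 25 × 8 = 200
Optimal cost = 1170.
Saving = 1370 − 1170 = 200.

200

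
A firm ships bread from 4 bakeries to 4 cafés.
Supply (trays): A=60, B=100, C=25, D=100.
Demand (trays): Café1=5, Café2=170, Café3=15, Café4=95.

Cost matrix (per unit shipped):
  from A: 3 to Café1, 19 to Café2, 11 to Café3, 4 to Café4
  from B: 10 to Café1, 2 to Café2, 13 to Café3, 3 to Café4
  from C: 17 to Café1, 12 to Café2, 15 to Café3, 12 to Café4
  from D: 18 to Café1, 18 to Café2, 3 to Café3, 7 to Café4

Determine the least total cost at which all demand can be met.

An optimal shipping plan:
  A to Café1: 5 × 3 = 15
  A to Café4: 55 × 4 = 220
  B to Café2: 100 × 2 = 200
  C to Café2: 25 × 12 = 300
  D to Café2: 45 × 18 = 810
  D to Café3: 15 × 3 = 45
  D to Café4: 40 × 7 = 280
Total = 15 + 220 + 200 + 300 + 810 + 45 + 280 = 1870.

1870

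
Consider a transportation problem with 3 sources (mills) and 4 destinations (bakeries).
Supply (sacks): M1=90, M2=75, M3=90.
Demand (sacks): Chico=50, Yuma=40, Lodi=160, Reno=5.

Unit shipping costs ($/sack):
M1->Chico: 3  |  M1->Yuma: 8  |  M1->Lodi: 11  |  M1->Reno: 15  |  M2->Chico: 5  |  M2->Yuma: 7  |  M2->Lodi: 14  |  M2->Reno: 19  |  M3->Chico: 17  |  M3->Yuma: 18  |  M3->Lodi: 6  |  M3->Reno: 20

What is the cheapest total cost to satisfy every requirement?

1885

An optimal shipping plan:
  M1->Chico: 15 sacks
  M1->Lodi: 70 sacks
  M1->Reno: 5 sacks
  M2->Chico: 35 sacks
  M2->Yuma: 40 sacks
  M3->Lodi: 90 sacks
Total cost = $1885.
(Supply check: M1 ships 90; M2 ships 75; M3 ships 90.)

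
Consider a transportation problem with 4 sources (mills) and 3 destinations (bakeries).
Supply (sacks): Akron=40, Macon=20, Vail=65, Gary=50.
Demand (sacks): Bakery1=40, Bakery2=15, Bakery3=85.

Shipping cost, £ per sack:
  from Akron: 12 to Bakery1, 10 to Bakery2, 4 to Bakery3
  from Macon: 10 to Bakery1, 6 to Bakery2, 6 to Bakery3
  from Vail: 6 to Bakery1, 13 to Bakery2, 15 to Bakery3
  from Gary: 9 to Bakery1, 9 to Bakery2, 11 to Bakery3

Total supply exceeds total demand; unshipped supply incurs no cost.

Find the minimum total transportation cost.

An optimal shipping plan:
  Akron->Bakery3: 40 sacks
  Macon->Bakery3: 20 sacks
  Vail->Bakery1: 40 sacks
  Gary->Bakery2: 15 sacks
  Gary->Bakery3: 25 sacks
Total cost = £930.

930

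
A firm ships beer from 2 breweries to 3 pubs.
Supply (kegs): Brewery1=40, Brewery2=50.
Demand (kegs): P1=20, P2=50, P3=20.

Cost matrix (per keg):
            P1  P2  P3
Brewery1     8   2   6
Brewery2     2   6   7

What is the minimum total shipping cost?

An optimal shipping plan:
  Brewery1 to P2: 40 × 2 = 80
  Brewery2 to P1: 20 × 2 = 40
  Brewery2 to P2: 10 × 6 = 60
  Brewery2 to P3: 20 × 7 = 140
Total = 80 + 40 + 60 + 140 = 320.

320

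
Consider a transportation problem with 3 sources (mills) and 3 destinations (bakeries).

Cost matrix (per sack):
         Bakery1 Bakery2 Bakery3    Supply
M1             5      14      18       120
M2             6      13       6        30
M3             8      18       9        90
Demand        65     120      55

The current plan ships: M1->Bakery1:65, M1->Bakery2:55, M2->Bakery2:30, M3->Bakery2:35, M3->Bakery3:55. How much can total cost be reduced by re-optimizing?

Current plan cost = 65·5 + 55·14 + 30·13 + 35·18 + 55·9 = 2610.
Optimal plan:
  M1–Bakery1: 30 × 5 = 150
  M1–Bakery2: 90 × 14 = 1260
  M2–Bakery2: 30 × 13 = 390
  M3–Bakery1: 35 × 8 = 280
  M3–Bakery3: 55 × 9 = 495
Optimal cost = 2575.
Saving = 2610 − 2575 = 35.

35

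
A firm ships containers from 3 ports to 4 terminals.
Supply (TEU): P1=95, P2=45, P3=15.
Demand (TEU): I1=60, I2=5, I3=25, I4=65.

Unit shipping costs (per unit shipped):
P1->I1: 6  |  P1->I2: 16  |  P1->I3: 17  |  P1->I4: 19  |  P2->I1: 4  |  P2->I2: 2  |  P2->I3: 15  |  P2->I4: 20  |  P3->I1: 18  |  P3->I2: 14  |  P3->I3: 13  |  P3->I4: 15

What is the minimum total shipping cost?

1890

One minimum-cost allocation:
  P1 to I1: 30 × 6 = 180
  P1 to I4: 65 × 19 = 1235
  P2 to I1: 30 × 4 = 120
  P2 to I2: 5 × 2 = 10
  P2 to I3: 10 × 15 = 150
  P3 to I3: 15 × 13 = 195
Total = 180 + 1235 + 120 + 10 + 150 + 195 = 1890.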